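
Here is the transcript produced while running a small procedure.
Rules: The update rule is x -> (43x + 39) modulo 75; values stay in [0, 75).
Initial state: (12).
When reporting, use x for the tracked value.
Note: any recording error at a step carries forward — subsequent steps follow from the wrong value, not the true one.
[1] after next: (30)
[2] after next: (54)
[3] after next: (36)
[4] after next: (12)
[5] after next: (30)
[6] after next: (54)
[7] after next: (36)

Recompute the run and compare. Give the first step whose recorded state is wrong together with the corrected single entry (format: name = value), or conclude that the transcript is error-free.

Recomputing the run from the initial state:
step 1: x = 30
step 2: x = 54
step 3: x = 36
step 4: x = 12
step 5: x = 30
step 6: x = 54
step 7: x = 36
This matches the transcript at every step.

no error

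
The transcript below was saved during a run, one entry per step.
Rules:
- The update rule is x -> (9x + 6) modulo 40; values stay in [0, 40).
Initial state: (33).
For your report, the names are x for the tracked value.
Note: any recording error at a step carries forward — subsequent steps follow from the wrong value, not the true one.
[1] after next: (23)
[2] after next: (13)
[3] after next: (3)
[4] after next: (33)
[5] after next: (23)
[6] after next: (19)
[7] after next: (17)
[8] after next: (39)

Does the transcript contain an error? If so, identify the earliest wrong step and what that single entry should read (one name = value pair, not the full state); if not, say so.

Step 1: x = (9*33 + 6) mod 40 = 23 — exactly as logged.
Step 2: x = (9*23 + 6) mod 40 = 13 — verified.
Step 3: x = (9*13 + 6) mod 40 = 3 — agrees with the transcript.
Step 4: x = (9*3 + 6) mod 40 = 33 — same as recorded.
Step 5: x = (9*33 + 6) mod 40 = 23 — verified.
Step 6: x = (9*23 + 6) mod 40 = 13 — the transcript disagrees here.
So the first discrepancy is step 6, where the right value is x = 13.

step 6, x = 13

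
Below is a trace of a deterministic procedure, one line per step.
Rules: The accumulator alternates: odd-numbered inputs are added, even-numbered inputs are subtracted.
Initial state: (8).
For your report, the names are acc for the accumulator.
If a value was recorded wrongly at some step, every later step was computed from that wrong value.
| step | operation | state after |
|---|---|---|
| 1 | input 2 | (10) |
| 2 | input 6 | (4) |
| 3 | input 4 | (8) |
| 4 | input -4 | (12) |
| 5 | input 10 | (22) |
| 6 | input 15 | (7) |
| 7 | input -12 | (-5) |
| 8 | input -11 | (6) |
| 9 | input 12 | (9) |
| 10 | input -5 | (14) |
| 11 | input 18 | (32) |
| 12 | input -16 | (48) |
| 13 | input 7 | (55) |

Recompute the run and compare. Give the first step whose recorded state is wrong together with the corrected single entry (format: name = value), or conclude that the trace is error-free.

step 9, acc = 18

Step 1: acc = 8 + 2 = 10 — exactly as logged.
Step 2: acc = 10 - 6 = 4 — consistent with the trace.
Step 3: acc = 4 + 4 = 8 — agrees with the trace.
Step 4: acc = 8 - -4 = 12 — consistent with the trace.
Step 5: acc = 12 + 10 = 22 — in agreement.
Step 6: acc = 22 - 15 = 7 — verified.
Step 7: acc = 7 + -12 = -5 — confirmed correct.
Step 8: acc = -5 - -11 = 6 — same as recorded.
Step 9: acc = 6 + 12 = 18 — not what was recorded.
Step 9 is the first one off; corrected, acc = 18.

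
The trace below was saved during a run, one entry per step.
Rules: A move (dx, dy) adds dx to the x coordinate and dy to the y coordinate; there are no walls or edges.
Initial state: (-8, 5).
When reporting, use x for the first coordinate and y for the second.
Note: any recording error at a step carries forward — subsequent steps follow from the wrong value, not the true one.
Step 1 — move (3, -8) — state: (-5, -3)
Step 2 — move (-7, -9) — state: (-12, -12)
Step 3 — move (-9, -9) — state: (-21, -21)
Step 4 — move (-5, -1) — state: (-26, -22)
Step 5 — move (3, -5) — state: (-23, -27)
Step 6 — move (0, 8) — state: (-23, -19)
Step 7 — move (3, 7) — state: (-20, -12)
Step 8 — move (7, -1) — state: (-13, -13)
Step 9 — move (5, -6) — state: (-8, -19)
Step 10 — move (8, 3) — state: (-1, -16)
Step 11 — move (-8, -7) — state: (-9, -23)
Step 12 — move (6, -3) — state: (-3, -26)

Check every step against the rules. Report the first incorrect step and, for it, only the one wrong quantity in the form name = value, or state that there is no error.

Recomputing the run from the initial state:
step 1: x = -5, y = -3
step 2: x = -12, y = -12
step 3: x = -21, y = -21
step 4: x = -26, y = -22
step 5: x = -23, y = -27
step 6: x = -23, y = -19
step 7: x = -20, y = -12
step 8: x = -13, y = -13
step 9: x = -8, y = -19
step 10: x = 0, y = -16
step 11: x = -8, y = -23
step 12: x = -2, y = -26
The first disagreement with the trace is at step 10, where the value should be x = 0.

step 10, x = 0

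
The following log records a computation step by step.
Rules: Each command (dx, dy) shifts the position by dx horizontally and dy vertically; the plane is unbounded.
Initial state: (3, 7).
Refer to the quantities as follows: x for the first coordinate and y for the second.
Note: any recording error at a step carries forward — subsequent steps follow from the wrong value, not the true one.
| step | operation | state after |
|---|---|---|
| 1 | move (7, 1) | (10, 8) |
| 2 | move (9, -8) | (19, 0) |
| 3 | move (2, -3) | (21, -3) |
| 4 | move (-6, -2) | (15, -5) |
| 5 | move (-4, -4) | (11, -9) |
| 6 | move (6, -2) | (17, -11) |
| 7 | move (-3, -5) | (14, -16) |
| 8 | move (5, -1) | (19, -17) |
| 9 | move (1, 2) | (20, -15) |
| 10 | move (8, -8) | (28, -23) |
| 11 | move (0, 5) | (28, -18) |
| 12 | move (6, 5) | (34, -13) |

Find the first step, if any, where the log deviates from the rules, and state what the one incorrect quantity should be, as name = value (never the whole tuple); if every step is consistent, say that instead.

step 1: x = 3 + (7) = 10, y = 7 + (1) = 8 -> verified
step 2: x = 10 + (9) = 19, y = 8 + (-8) = 0 -> consistent with the log
step 3: x = 19 + (2) = 21, y = 0 + (-3) = -3 -> consistent with the log
step 4: x = 21 + (-6) = 15, y = -3 + (-2) = -5 -> no discrepancy
step 5: x = 15 + (-4) = 11, y = -5 + (-4) = -9 -> exactly as logged
step 6: x = 11 + (6) = 17, y = -9 + (-2) = -11 -> consistent with the log
step 7: x = 17 + (-3) = 14, y = -11 + (-5) = -16 -> verified
step 8: x = 14 + (5) = 19, y = -16 + (-1) = -17 -> verified
step 9: x = 19 + (1) = 20, y = -17 + (2) = -15 -> checks out
step 10: x = 20 + (8) = 28, y = -15 + (-8) = -23 -> checks out
step 11: x = 28 + (0) = 28, y = -23 + (5) = -18 -> matches
step 12: x = 28 + (6) = 34, y = -18 + (5) = -13 -> verified
All entries verified; no error found.

no error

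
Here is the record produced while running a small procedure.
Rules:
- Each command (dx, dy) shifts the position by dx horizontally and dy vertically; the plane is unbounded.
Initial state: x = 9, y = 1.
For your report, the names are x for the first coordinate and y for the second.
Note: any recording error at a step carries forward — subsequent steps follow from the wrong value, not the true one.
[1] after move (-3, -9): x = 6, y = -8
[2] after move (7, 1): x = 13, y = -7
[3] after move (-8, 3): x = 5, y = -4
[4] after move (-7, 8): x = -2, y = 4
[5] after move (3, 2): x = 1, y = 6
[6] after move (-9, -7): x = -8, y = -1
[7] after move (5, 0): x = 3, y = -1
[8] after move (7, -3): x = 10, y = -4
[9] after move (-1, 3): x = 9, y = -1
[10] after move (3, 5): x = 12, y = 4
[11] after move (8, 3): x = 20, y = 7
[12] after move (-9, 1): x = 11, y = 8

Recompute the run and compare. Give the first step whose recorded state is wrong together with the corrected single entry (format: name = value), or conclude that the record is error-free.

step 7, x = -3

Recomputing the run from the initial state:
step 1: x = 6, y = -8
step 2: x = 13, y = -7
step 3: x = 5, y = -4
step 4: x = -2, y = 4
step 5: x = 1, y = 6
step 6: x = -8, y = -1
step 7: x = -3, y = -1
step 8: x = 4, y = -4
step 9: x = 3, y = -1
step 10: x = 6, y = 4
step 11: x = 14, y = 7
step 12: x = 5, y = 8
The first disagreement with the record is at step 7, where the value should be x = -3.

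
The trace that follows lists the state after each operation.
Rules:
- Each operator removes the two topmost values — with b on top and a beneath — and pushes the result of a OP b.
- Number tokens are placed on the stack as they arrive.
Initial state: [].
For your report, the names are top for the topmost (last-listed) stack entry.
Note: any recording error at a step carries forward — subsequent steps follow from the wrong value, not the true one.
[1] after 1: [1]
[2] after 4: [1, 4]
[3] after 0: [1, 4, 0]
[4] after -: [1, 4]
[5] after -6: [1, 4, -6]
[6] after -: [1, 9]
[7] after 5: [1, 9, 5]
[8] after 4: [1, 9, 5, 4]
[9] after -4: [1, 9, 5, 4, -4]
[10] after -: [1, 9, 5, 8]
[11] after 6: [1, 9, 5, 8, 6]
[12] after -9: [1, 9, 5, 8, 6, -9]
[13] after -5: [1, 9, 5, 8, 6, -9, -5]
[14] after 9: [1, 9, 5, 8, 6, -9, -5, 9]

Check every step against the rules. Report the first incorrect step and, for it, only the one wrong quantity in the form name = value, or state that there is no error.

1. push 1: top = 1 (in agreement)
2. push 4: top = 4 (verified)
3. push 0: top = 0 (matches)
4. 4 - 0 = 4 (agrees with the trace)
5. push -6: top = -6 (confirmed correct)
6. 4 - -6 = 10 (this is not what the trace shows)
The audit stops at step 6: the recorded entry is wrong and should be top = 10.

step 6, top = 10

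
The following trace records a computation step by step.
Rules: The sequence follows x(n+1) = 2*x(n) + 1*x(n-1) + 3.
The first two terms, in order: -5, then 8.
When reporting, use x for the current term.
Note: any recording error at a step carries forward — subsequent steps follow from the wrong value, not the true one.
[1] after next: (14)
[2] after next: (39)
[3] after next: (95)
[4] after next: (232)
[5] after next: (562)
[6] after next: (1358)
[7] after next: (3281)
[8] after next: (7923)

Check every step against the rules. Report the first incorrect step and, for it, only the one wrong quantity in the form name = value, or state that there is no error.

1. x = 2*(8) + (1)*(-5) + (3) = 14 (no discrepancy)
2. x = 2*(14) + (1)*(8) + (3) = 39 (checks out)
3. x = 2*(39) + (1)*(14) + (3) = 95 (confirmed correct)
4. x = 2*(95) + (1)*(39) + (3) = 232 (consistent with the trace)
5. x = 2*(232) + (1)*(95) + (3) = 562 (checks out)
6. x = 2*(562) + (1)*(232) + (3) = 1359 (first mismatch against the trace)
So the first discrepancy is step 6, where the right value is x = 1359.

step 6, x = 1359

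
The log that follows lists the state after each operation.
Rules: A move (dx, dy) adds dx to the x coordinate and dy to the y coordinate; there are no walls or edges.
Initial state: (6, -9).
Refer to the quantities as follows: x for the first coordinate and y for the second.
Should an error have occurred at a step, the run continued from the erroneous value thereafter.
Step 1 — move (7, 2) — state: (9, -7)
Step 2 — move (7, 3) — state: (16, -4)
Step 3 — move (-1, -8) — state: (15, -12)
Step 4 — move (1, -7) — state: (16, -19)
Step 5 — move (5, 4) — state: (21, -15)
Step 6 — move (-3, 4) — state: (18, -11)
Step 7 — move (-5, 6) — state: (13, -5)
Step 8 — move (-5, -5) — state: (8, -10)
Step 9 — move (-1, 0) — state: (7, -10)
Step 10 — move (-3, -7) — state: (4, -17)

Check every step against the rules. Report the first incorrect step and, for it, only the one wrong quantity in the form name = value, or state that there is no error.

step 1, x = 13

1. x = 6 + (7) = 13, y = -9 + (2) = -7 (first mismatch against the log)
Conclusion: step 1 carries the first error; the entry should be x = 13.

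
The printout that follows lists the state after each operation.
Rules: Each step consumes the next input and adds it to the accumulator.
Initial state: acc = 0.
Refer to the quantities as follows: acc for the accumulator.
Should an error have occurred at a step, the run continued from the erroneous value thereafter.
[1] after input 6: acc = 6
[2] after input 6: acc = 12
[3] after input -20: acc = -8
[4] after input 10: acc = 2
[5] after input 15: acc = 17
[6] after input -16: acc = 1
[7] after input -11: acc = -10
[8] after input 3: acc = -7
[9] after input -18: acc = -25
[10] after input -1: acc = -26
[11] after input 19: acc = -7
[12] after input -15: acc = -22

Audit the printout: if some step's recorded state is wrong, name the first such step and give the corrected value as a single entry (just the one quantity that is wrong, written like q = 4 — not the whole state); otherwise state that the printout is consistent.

1. acc = 0 + 6 = 6 (in agreement)
2. acc = 6 + 6 = 12 (same as recorded)
3. acc = 12 + -20 = -8 (confirmed correct)
4. acc = -8 + 10 = 2 (confirmed correct)
5. acc = 2 + 15 = 17 (matches)
6. acc = 17 + -16 = 1 (exactly as logged)
7. acc = 1 + -11 = -10 (agrees with the printout)
8. acc = -10 + 3 = -7 (matches)
9. acc = -7 + -18 = -25 (in agreement)
10. acc = -25 + -1 = -26 (checks out)
11. acc = -26 + 19 = -7 (checks out)
12. acc = -7 + -15 = -22 (agrees with the printout)
Every step is consistent.

no error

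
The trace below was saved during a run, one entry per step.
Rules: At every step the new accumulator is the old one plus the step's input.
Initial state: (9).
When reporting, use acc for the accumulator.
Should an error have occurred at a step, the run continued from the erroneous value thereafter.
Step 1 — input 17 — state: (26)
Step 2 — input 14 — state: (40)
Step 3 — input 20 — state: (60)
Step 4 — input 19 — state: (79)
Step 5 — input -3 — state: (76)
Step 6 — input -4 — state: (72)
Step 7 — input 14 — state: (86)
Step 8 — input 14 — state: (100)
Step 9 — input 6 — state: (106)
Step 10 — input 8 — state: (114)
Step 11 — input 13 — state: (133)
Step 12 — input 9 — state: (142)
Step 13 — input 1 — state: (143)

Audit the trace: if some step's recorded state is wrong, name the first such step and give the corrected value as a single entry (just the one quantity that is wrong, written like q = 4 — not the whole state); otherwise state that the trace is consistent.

Recomputing the run from the initial state:
step 1: acc = 26
step 2: acc = 40
step 3: acc = 60
step 4: acc = 79
step 5: acc = 76
step 6: acc = 72
step 7: acc = 86
step 8: acc = 100
step 9: acc = 106
step 10: acc = 114
step 11: acc = 127
step 12: acc = 136
step 13: acc = 137
The first disagreement with the trace is at step 11, where the value should be acc = 127.

step 11, acc = 127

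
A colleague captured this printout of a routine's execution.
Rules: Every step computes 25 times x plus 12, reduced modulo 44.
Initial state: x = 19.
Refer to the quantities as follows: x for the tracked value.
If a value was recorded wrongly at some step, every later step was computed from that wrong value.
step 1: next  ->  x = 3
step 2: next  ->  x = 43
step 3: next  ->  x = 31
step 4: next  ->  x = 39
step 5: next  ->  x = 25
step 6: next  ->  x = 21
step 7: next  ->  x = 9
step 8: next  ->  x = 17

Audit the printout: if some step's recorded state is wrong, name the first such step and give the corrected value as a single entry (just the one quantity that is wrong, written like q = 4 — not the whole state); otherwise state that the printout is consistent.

step 5, x = 19

step 1: x = (25*19 + 12) mod 44 = 3 -> confirmed correct
step 2: x = (25*3 + 12) mod 44 = 43 -> agrees with the printout
step 3: x = (25*43 + 12) mod 44 = 31 -> in agreement
step 4: x = (25*31 + 12) mod 44 = 39 -> no discrepancy
step 5: x = (25*39 + 12) mod 44 = 19 -> the printout disagrees here
First deviation found at step 5; the corrected entry is x = 19.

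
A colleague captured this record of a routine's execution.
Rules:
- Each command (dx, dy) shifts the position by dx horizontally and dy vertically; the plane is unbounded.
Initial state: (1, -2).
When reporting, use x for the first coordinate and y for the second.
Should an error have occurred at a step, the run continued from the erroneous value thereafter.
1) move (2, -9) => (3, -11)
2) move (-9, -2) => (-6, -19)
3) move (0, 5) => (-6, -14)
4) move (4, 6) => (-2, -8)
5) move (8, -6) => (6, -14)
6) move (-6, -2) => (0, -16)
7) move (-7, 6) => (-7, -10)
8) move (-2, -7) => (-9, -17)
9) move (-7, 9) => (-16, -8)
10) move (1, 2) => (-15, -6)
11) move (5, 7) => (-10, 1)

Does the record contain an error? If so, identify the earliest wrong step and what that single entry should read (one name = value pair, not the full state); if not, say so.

step 2, y = -13

Recomputing the run from the initial state:
step 1: x = 3, y = -11
step 2: x = -6, y = -13
step 3: x = -6, y = -8
step 4: x = -2, y = -2
step 5: x = 6, y = -8
step 6: x = 0, y = -10
step 7: x = -7, y = -4
step 8: x = -9, y = -11
step 9: x = -16, y = -2
step 10: x = -15, y = 0
step 11: x = -10, y = 7
The first disagreement with the record is at step 2, where the value should be y = -13.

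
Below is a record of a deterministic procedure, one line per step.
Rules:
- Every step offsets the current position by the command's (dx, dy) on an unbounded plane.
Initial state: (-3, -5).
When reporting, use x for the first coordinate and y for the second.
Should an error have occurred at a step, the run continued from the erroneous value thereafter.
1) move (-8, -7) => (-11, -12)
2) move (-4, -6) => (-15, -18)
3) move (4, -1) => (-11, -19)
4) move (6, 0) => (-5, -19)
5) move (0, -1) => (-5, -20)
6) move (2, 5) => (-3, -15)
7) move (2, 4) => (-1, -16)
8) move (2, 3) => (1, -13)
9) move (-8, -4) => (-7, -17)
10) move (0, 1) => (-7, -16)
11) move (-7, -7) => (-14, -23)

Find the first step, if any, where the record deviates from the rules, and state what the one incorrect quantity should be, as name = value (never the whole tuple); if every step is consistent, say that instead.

step 7, y = -11

Step 1: x = -3 + (-8) = -11, y = -5 + (-7) = -12 — in agreement.
Step 2: x = -11 + (-4) = -15, y = -12 + (-6) = -18 — exactly as logged.
Step 3: x = -15 + (4) = -11, y = -18 + (-1) = -19 — in agreement.
Step 4: x = -11 + (6) = -5, y = -19 + (0) = -19 — agrees with the record.
Step 5: x = -5 + (0) = -5, y = -19 + (-1) = -20 — no discrepancy.
Step 6: x = -5 + (2) = -3, y = -20 + (5) = -15 — consistent with the record.
Step 7: x = -3 + (2) = -1, y = -15 + (4) = -11 — the record disagrees here.
Conclusion: step 7 carries the first error; the entry should be y = -11.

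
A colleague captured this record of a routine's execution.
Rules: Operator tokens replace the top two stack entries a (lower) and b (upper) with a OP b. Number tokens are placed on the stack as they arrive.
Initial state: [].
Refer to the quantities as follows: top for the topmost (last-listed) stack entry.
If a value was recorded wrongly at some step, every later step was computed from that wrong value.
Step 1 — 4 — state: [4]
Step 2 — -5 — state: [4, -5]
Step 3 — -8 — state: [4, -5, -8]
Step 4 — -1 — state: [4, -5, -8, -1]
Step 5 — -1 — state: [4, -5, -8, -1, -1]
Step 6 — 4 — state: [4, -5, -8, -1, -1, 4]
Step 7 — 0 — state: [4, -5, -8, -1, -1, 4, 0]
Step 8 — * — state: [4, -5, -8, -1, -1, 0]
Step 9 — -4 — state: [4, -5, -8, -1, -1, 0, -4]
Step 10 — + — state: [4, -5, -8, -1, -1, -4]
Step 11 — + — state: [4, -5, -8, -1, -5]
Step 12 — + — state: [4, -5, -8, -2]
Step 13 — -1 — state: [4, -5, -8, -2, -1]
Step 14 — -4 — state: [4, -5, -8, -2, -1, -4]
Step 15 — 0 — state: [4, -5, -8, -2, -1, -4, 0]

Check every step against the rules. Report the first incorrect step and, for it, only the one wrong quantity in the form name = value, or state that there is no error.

Recomputing the run from the initial state:
step 1: [4]
step 2: [4, -5]
step 3: [4, -5, -8]
step 4: [4, -5, -8, -1]
step 5: [4, -5, -8, -1, -1]
step 6: [4, -5, -8, -1, -1, 4]
step 7: [4, -5, -8, -1, -1, 4, 0]
step 8: [4, -5, -8, -1, -1, 0]
step 9: [4, -5, -8, -1, -1, 0, -4]
step 10: [4, -5, -8, -1, -1, -4]
step 11: [4, -5, -8, -1, -5]
step 12: [4, -5, -8, -6]
step 13: [4, -5, -8, -6, -1]
step 14: [4, -5, -8, -6, -1, -4]
step 15: [4, -5, -8, -6, -1, -4, 0]
The first disagreement with the record is at step 12, where the value should be top = -6.

step 12, top = -6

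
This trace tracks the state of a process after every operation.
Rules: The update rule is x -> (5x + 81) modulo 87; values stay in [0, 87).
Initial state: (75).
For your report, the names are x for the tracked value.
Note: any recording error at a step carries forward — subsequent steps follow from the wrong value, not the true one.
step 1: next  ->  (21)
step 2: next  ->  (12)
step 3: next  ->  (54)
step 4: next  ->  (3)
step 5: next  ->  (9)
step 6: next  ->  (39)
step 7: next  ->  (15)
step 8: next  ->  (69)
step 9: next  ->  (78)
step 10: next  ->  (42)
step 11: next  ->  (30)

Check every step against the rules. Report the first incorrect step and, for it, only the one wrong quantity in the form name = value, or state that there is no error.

step 10, x = 36

Recomputing the run from the initial state:
step 1: x = 21
step 2: x = 12
step 3: x = 54
step 4: x = 3
step 5: x = 9
step 6: x = 39
step 7: x = 15
step 8: x = 69
step 9: x = 78
step 10: x = 36
step 11: x = 0
The first disagreement with the trace is at step 10, where the value should be x = 36.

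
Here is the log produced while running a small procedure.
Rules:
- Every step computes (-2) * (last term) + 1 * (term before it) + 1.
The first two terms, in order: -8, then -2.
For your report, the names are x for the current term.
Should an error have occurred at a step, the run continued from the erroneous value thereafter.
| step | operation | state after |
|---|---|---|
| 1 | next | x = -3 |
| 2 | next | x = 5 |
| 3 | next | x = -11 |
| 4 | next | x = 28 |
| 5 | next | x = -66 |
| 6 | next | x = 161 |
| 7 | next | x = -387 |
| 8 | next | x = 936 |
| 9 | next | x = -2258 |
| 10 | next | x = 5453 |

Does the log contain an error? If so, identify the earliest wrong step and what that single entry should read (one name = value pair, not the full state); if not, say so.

Recomputing the run from the initial state:
step 1: x = -3
step 2: x = 5
step 3: x = -12
step 4: x = 30
step 5: x = -71
step 6: x = 173
step 7: x = -416
step 8: x = 1006
step 9: x = -2427
step 10: x = 5861
The first disagreement with the log is at step 3, where the value should be x = -12.

step 3, x = -12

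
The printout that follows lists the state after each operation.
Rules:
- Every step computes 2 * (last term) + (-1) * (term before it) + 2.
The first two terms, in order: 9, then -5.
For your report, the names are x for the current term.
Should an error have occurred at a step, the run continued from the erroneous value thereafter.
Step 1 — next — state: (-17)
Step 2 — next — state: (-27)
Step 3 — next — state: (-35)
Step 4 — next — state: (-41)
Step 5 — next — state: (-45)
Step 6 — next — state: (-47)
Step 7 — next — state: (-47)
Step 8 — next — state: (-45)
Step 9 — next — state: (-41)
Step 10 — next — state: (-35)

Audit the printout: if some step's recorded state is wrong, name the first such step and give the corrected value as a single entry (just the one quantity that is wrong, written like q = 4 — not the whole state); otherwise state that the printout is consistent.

no error

Step 1: x = 2*(-5) + (-1)*(9) + (2) = -17 — confirmed correct.
Step 2: x = 2*(-17) + (-1)*(-5) + (2) = -27 — verified.
Step 3: x = 2*(-27) + (-1)*(-17) + (2) = -35 — exactly as logged.
Step 4: x = 2*(-35) + (-1)*(-27) + (2) = -41 — same as recorded.
Step 5: x = 2*(-41) + (-1)*(-35) + (2) = -45 — in agreement.
Step 6: x = 2*(-45) + (-1)*(-41) + (2) = -47 — checks out.
Step 7: x = 2*(-47) + (-1)*(-45) + (2) = -47 — consistent with the printout.
Step 8: x = 2*(-47) + (-1)*(-47) + (2) = -45 — checks out.
Step 9: x = 2*(-45) + (-1)*(-47) + (2) = -41 — verified.
Step 10: x = 2*(-41) + (-1)*(-45) + (2) = -35 — consistent with the printout.
No step deviates from the rules.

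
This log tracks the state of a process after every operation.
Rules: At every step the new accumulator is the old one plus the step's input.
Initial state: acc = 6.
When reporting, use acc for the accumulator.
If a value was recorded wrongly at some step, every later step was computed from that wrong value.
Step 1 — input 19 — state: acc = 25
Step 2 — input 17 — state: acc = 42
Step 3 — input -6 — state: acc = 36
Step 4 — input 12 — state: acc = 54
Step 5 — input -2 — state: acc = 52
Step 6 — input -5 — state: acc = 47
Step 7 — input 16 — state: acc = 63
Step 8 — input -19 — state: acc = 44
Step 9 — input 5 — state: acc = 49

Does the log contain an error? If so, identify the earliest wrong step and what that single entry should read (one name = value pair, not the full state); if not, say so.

step 4, acc = 48

Recomputing the run from the initial state:
step 1: acc = 25
step 2: acc = 42
step 3: acc = 36
step 4: acc = 48
step 5: acc = 46
step 6: acc = 41
step 7: acc = 57
step 8: acc = 38
step 9: acc = 43
The first disagreement with the log is at step 4, where the value should be acc = 48.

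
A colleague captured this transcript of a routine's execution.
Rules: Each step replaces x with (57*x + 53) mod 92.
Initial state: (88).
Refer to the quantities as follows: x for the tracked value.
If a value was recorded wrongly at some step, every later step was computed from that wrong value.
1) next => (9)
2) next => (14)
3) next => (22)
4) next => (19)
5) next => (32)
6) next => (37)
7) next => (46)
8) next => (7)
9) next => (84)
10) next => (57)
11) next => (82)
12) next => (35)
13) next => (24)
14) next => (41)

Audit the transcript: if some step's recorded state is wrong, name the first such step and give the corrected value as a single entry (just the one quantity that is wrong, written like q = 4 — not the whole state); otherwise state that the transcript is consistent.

step 1: x = (57*88 + 53) mod 92 = 9 -> verified
step 2: x = (57*9 + 53) mod 92 = 14 -> same as recorded
step 3: x = (57*14 + 53) mod 92 = 23 -> this is not what the transcript shows
So the first discrepancy is step 3, where the right value is x = 23.

step 3, x = 23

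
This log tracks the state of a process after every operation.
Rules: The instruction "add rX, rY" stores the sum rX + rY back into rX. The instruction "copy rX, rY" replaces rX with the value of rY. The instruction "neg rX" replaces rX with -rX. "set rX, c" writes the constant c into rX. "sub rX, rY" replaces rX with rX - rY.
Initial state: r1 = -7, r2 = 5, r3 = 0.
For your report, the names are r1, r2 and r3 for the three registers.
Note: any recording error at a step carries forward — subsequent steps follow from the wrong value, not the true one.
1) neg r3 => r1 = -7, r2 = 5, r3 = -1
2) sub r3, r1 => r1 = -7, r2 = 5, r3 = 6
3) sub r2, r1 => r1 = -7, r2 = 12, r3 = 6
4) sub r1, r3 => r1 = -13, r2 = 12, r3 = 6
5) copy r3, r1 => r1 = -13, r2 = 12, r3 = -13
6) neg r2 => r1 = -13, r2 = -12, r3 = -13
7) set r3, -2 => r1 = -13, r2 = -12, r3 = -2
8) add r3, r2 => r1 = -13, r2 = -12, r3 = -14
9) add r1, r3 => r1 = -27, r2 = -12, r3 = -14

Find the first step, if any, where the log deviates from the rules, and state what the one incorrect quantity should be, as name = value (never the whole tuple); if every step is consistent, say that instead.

Recomputing the run from the initial state:
step 1: r1 = -7, r2 = 5, r3 = 0
step 2: r1 = -7, r2 = 5, r3 = 7
step 3: r1 = -7, r2 = 12, r3 = 7
step 4: r1 = -14, r2 = 12, r3 = 7
step 5: r1 = -14, r2 = 12, r3 = -14
step 6: r1 = -14, r2 = -12, r3 = -14
step 7: r1 = -14, r2 = -12, r3 = -2
step 8: r1 = -14, r2 = -12, r3 = -14
step 9: r1 = -28, r2 = -12, r3 = -14
The first disagreement with the log is at step 1, where the value should be r3 = 0.

step 1, r3 = 0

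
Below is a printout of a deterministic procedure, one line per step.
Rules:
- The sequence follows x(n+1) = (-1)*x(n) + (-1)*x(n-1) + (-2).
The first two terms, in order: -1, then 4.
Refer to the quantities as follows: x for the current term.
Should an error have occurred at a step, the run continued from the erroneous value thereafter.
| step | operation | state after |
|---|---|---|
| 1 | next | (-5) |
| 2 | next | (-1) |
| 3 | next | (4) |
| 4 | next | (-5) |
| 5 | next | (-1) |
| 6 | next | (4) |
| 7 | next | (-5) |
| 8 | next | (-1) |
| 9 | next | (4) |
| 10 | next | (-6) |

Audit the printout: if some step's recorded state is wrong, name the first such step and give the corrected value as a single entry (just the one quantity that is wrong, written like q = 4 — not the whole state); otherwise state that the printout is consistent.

Recomputing the run from the initial state:
step 1: x = -5
step 2: x = -1
step 3: x = 4
step 4: x = -5
step 5: x = -1
step 6: x = 4
step 7: x = -5
step 8: x = -1
step 9: x = 4
step 10: x = -5
The first disagreement with the printout is at step 10, where the value should be x = -5.

step 10, x = -5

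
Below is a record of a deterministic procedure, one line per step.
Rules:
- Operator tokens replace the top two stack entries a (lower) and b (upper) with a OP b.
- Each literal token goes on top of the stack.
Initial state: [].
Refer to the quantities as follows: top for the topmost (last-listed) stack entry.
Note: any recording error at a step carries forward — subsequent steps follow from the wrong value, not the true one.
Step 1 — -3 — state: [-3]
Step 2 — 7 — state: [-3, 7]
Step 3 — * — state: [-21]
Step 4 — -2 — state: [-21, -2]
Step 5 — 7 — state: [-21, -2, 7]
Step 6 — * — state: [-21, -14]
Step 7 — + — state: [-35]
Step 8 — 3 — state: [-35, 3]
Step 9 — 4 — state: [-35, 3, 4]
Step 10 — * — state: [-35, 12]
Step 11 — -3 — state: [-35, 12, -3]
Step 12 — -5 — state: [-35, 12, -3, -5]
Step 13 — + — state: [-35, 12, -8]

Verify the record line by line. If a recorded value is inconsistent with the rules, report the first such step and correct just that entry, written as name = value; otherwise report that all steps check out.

Recomputing the run from the initial state:
step 1: [-3]
step 2: [-3, 7]
step 3: [-21]
step 4: [-21, -2]
step 5: [-21, -2, 7]
step 6: [-21, -14]
step 7: [-35]
step 8: [-35, 3]
step 9: [-35, 3, 4]
step 10: [-35, 12]
step 11: [-35, 12, -3]
step 12: [-35, 12, -3, -5]
step 13: [-35, 12, -8]
This matches the record at every step.

no error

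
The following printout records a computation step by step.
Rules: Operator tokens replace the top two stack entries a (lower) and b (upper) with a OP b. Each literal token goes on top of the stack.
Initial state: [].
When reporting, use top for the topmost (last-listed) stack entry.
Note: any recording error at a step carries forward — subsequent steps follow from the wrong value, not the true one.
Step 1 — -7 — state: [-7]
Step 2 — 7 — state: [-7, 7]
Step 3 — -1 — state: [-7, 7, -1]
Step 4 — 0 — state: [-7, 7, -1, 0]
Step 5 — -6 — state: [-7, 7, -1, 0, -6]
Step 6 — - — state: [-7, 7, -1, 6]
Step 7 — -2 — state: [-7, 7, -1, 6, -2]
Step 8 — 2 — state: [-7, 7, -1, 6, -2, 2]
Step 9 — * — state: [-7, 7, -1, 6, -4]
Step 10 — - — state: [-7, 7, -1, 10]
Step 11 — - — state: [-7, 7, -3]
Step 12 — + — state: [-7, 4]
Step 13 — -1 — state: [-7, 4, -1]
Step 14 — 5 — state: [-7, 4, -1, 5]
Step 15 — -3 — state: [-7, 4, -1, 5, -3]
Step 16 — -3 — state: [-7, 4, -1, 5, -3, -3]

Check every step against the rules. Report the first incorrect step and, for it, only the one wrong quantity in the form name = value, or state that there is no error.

step 11, top = -11

Step 1: push -7: top = -7 — exactly as logged.
Step 2: push 7: top = 7 — matches.
Step 3: push -1: top = -1 — agrees with the printout.
Step 4: push 0: top = 0 — no discrepancy.
Step 5: push -6: top = -6 — verified.
Step 6: 0 - -6 = 6 — checks out.
Step 7: push -2: top = -2 — checks out.
Step 8: push 2: top = 2 — exactly as logged.
Step 9: -2 * 2 = -4 — in agreement.
Step 10: 6 - -4 = 10 — matches.
Step 11: -1 - 10 = -11 — this is not what the printout shows.
Conclusion: step 11 carries the first error; the entry should be top = -11.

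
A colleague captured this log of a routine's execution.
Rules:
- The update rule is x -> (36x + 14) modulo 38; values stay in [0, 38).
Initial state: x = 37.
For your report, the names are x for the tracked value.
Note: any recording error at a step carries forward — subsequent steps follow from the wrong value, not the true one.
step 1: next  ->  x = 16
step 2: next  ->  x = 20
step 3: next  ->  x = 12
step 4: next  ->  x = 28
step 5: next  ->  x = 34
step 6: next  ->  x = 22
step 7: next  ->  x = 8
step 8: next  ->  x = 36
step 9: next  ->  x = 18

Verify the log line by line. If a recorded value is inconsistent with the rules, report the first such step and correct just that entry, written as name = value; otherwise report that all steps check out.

no error

Recomputing the run from the initial state:
step 1: x = 16
step 2: x = 20
step 3: x = 12
step 4: x = 28
step 5: x = 34
step 6: x = 22
step 7: x = 8
step 8: x = 36
step 9: x = 18
This matches the log at every step.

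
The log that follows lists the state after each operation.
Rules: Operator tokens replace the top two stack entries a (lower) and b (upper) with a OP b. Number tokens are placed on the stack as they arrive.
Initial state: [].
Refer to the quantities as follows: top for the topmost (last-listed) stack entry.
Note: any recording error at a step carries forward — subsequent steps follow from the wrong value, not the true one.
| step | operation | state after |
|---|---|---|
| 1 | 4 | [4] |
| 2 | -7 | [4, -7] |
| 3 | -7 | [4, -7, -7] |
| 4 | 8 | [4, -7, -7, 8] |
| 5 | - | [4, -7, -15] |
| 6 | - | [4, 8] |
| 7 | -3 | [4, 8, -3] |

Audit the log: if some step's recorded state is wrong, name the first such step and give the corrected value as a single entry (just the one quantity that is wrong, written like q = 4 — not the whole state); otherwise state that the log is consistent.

no error

1. push 4: top = 4 (confirmed correct)
2. push -7: top = -7 (same as recorded)
3. push -7: top = -7 (checks out)
4. push 8: top = 8 (checks out)
5. -7 - 8 = -15 (verified)
6. -7 - -15 = 8 (checks out)
7. push -3: top = -3 (matches)
Nothing is out of place; the run is error-free.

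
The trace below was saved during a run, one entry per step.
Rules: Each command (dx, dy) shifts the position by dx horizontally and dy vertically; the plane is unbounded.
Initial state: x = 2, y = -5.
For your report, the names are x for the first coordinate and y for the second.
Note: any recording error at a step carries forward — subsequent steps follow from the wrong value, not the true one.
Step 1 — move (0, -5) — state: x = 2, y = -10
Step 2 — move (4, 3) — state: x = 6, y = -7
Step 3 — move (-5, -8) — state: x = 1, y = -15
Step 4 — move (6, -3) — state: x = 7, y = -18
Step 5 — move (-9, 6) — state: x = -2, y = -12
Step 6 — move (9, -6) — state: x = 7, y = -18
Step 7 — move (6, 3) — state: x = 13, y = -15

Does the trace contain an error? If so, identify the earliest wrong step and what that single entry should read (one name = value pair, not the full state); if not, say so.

no error

Step 1: x = 2 + (0) = 2, y = -5 + (-5) = -10 — no discrepancy.
Step 2: x = 2 + (4) = 6, y = -10 + (3) = -7 — matches.
Step 3: x = 6 + (-5) = 1, y = -7 + (-8) = -15 — confirmed correct.
Step 4: x = 1 + (6) = 7, y = -15 + (-3) = -18 — verified.
Step 5: x = 7 + (-9) = -2, y = -18 + (6) = -12 — confirmed correct.
Step 6: x = -2 + (9) = 7, y = -12 + (-6) = -18 — in agreement.
Step 7: x = 7 + (6) = 13, y = -18 + (3) = -15 — consistent with the trace.
All entries verified; no error found.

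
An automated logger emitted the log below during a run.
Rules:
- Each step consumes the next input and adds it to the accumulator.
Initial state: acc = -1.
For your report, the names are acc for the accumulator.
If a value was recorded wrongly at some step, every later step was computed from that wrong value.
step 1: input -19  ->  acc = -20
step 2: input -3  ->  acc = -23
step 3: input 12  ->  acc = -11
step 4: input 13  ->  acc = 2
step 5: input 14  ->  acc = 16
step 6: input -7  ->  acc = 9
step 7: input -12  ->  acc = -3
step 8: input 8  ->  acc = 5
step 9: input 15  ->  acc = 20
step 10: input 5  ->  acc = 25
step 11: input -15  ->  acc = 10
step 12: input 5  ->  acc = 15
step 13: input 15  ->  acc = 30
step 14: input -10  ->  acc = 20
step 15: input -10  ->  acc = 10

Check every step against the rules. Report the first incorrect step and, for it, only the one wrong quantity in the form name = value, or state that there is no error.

1. acc = -1 + -19 = -20 (checks out)
2. acc = -20 + -3 = -23 (verified)
3. acc = -23 + 12 = -11 (checks out)
4. acc = -11 + 13 = 2 (same as recorded)
5. acc = 2 + 14 = 16 (same as recorded)
6. acc = 16 + -7 = 9 (matches)
7. acc = 9 + -12 = -3 (verified)
8. acc = -3 + 8 = 5 (confirmed correct)
9. acc = 5 + 15 = 20 (same as recorded)
10. acc = 20 + 5 = 25 (same as recorded)
11. acc = 25 + -15 = 10 (no discrepancy)
12. acc = 10 + 5 = 15 (exactly as logged)
13. acc = 15 + 15 = 30 (in agreement)
14. acc = 30 + -10 = 20 (exactly as logged)
15. acc = 20 + -10 = 10 (verified)
Nothing is out of place; the run is error-free.

no error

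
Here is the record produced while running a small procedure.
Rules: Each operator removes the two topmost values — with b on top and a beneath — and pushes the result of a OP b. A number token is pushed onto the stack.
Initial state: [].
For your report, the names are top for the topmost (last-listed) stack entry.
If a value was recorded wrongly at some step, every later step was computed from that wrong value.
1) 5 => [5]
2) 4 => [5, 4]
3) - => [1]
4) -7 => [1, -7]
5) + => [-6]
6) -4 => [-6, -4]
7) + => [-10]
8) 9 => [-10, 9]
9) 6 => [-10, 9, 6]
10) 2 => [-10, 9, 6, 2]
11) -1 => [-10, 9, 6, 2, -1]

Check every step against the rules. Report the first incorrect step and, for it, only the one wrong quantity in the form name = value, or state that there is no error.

no error

step 1: push 5: top = 5 -> agrees with the record
step 2: push 4: top = 4 -> consistent with the record
step 3: 5 - 4 = 1 -> exactly as logged
step 4: push -7: top = -7 -> matches
step 5: 1 + -7 = -6 -> matches
step 6: push -4: top = -4 -> agrees with the record
step 7: -6 + -4 = -10 -> in agreement
step 8: push 9: top = 9 -> confirmed correct
step 9: push 6: top = 6 -> in agreement
step 10: push 2: top = 2 -> exactly as logged
step 11: push -1: top = -1 -> verified
Every step is consistent.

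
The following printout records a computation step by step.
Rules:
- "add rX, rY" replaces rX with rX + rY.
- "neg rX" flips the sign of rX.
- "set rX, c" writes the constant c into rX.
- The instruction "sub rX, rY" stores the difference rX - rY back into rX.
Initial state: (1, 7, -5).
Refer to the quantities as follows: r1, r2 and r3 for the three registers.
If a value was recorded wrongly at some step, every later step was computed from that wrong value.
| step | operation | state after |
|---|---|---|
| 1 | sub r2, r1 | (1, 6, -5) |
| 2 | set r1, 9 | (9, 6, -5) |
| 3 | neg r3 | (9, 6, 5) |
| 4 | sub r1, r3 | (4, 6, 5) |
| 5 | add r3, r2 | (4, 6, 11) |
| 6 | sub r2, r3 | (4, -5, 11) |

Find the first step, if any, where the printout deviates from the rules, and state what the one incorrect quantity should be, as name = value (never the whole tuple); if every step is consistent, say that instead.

no error

Recomputing the run from the initial state:
step 1: r1 = 1, r2 = 6, r3 = -5
step 2: r1 = 9, r2 = 6, r3 = -5
step 3: r1 = 9, r2 = 6, r3 = 5
step 4: r1 = 4, r2 = 6, r3 = 5
step 5: r1 = 4, r2 = 6, r3 = 11
step 6: r1 = 4, r2 = -5, r3 = 11
This matches the printout at every step.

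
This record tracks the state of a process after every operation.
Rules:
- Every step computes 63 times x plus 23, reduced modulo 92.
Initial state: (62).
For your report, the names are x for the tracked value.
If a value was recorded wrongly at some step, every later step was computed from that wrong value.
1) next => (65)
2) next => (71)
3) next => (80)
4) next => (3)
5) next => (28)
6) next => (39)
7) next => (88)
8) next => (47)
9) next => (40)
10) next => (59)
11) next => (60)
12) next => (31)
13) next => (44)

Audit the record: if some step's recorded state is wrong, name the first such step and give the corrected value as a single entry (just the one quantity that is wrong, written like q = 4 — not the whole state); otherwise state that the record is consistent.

Recomputing the run from the initial state:
step 1: x = 65
step 2: x = 70
step 3: x = 17
step 4: x = 82
step 5: x = 37
step 6: x = 54
step 7: x = 21
step 8: x = 58
step 9: x = 89
step 10: x = 18
step 11: x = 53
step 12: x = 50
step 13: x = 45
The first disagreement with the record is at step 2, where the value should be x = 70.

step 2, x = 70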